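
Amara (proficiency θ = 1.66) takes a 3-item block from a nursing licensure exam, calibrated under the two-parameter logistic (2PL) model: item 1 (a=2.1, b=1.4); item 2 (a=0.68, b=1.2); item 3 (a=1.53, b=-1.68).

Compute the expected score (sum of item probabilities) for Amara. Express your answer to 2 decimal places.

P(θ) = 1 / (1 + exp(−a(θ − b)))
P_1 = 1/(1+e^{-0.5460}) = 0.6332
P_2 = 1/(1+e^{-0.3128}) = 0.5776
P_3 = 1/(1+e^{-5.1102}) = 0.9940
E[score] = 0.6332 + 0.5776 + 0.9940 = 2.2048

2.20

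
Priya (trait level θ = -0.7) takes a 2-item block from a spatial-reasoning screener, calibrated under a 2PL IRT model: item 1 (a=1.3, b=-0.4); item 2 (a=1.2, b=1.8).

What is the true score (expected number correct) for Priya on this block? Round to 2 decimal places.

P(θ) = 1 / (1 + exp(−a(θ − b)))
P_1 = 1/(1+e^{0.3900}) = 0.4037
P_2 = 1/(1+e^{3.0000}) = 0.0474
E[score] = 0.4037 + 0.0474 = 0.4511

0.45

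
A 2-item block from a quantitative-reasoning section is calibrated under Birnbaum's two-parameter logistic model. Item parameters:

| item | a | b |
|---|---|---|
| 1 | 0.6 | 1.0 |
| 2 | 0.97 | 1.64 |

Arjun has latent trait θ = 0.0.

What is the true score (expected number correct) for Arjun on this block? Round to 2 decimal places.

0.52

P(θ) = 1 / (1 + exp(−a(θ − b)))
P_1 = 1/(1+e^{0.6000}) = 0.3543
P_2 = 1/(1+e^{1.5908}) = 0.1693
E[score] = 0.3543 + 0.1693 = 0.5236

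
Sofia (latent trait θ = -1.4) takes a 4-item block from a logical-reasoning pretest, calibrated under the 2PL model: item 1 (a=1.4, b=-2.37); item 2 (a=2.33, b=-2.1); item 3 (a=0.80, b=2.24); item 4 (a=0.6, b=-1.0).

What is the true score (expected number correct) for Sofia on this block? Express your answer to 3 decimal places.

2.124

P(θ) = 1 / (1 + exp(−a(θ − b)))
P_1 = 1/(1+e^{-1.3580}) = 0.7954
P_2 = 1/(1+e^{-1.6310}) = 0.8363
P_3 = 1/(1+e^{2.9120}) = 0.0516
P_4 = 1/(1+e^{0.2400}) = 0.4403
E[score] = 0.7954 + 0.8363 + 0.0516 + 0.4403 = 2.1236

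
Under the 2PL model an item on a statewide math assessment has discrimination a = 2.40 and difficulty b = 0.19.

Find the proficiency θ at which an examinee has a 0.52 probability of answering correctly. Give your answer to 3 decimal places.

0.223

P(θ) = 1 / (1 + exp(−a(θ − b)))
logit = ln(0.5200/0.4800) = 0.0800
θ = b + logit/(a) = 0.19 + 0.0800/2.4000 = 0.2234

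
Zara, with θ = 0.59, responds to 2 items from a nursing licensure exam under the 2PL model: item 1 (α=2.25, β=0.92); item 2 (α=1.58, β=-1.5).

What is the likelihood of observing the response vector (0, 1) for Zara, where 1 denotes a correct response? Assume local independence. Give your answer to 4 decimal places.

0.6535

P(θ) = 1 / (1 + exp(−α(θ − β)))
P_1 = 1/(1+e^{0.7425}) = 0.3225
P_2 = 1/(1+e^{-3.3022}) = 0.9645
L = (1−P_1) × P_2 = 0.6775 × 0.9645 = 0.65349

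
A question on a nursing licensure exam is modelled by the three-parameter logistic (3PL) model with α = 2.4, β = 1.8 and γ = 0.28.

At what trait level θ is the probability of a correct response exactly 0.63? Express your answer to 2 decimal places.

P(θ) = γ + (1 − γ) · 1 / (1 + exp(−α(θ − β)))
Remove guessing floor: (0.63 − 0.28)/(1 − 0.28) = 0.4861
logit = ln(0.4861/0.5139) = -0.0556
θ = β + logit/(α) = 1.8 + (-0.0556)/2.4000 = 1.7768

1.78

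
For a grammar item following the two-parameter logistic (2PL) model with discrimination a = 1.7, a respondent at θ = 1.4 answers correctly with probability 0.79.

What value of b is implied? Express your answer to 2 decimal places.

P(θ) = 1 / (1 + exp(−a(θ − b)))
logit(0.79) = ln(0.79/0.21) = 1.3249
b = θ − logit/(a) = 1.4 − 1.3249/1.7000 = 0.6206

0.62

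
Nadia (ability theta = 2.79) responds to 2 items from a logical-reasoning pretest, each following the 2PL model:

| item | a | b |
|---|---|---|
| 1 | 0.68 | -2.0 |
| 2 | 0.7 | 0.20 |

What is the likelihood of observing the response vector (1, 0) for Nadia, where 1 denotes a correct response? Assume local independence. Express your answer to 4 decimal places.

P(theta) = 1 / (1 + exp(−a(theta − b)))
P_1 = 1/(1+e^{-3.2572}) = 0.9629
P_2 = 1/(1+e^{-1.8130}) = 0.8597
L = P_1 × (1−P_2) = 0.9629 × 0.1403 = 0.13508

0.1351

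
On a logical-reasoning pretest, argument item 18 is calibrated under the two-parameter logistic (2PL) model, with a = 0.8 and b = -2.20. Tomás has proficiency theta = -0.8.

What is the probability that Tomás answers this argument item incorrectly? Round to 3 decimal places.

0.246

P(theta) = 1 / (1 + exp(−a(theta − b)))
Exponent: 0.8 × (-0.8 − (-2.20)) = 1.1200
1/(1 + e^{-1.1200}) = 0.7540
P(incorrect) = 1 − 0.7540 = 0.2460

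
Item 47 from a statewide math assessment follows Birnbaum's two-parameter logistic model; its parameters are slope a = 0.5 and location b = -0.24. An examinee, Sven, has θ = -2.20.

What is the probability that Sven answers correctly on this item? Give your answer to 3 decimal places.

0.273

P(θ) = 1 / (1 + exp(−a(θ − b)))
Exponent: 0.5 × (-2.20 − (-0.24)) = -0.9800
1/(1 + e^{0.9800}) = 0.2729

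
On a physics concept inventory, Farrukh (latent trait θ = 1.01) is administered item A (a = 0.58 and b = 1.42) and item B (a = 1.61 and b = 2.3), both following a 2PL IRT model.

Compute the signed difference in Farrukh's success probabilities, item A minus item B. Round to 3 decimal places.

0.329

P(θ) = 1 / (1 + exp(−a(θ − b)))
P_A = 0.4408
P_B = 0.1114
P_A − P_B = 0.3295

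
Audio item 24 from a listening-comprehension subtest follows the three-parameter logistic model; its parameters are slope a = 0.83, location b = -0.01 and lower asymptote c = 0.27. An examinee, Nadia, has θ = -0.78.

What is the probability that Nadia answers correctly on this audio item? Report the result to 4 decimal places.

P(θ) = c + (1 − c) · 1 / (1 + exp(−a(θ − b)))
Exponent: 0.83 × (-0.78 − (-0.01)) = -0.6391
1/(1 + e^{0.6391}) = 0.3455
P = 0.27 + 0.73 × 0.3455 = 0.5222

0.5222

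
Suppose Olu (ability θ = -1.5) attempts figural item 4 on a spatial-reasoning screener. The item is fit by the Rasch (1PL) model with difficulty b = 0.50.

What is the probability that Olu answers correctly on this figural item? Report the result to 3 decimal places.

P(θ) = 1 / (1 + exp(−(θ − b)))
Exponent: (-1.5 − 0.50) = -2.0000
1/(1 + e^{2.0000}) = 0.1192
P = 0.1192

0.119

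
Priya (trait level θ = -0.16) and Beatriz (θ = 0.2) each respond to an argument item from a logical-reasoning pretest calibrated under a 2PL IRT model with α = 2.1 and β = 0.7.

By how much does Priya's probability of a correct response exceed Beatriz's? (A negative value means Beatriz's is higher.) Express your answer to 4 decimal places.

P(θ) = 1 / (1 + exp(−α(θ − β)))
P(Priya) = 0.1411  [exponent -1.8060]
P(Beatriz) = 0.2592  [exponent -1.0500]
Difference = 0.1411 − 0.2592 = -0.1181

-0.1181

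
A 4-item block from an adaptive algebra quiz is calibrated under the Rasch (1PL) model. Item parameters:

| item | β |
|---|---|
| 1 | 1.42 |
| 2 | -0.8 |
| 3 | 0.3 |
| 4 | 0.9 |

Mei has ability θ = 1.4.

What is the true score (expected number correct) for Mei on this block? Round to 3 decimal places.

2.768

P(θ) = 1 / (1 + exp(−(θ − β)))
P_1 = 1/(1+e^{0.0200}) = 0.4950
P_2 = 1/(1+e^{-2.2000}) = 0.9002
P_3 = 1/(1+e^{-1.1000}) = 0.7503
P_4 = 1/(1+e^{-0.5000}) = 0.6225
E[score] = 0.4950 + 0.9002 + 0.7503 + 0.6225 = 2.7680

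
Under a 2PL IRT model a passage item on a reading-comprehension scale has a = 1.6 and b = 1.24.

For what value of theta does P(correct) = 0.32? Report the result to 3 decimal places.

P(theta) = 1 / (1 + exp(−a(theta − b)))
logit = ln(0.3200/0.6800) = -0.7538
theta = b + logit/(a) = 1.24 + (-0.7538)/1.6000 = 0.7689

0.769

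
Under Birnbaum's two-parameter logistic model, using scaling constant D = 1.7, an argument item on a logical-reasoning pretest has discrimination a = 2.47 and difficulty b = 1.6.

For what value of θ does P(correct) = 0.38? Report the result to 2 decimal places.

1.48

P(θ) = 1 / (1 + exp(−D·a(θ − b)))
logit = ln(0.3800/0.6200) = -0.4895
θ = b + logit/(1.7·a) = 1.6 + (-0.4895)/4.1990 = 1.4834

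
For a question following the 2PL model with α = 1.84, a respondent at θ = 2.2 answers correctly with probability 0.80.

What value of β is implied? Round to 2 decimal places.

1.45

P(θ) = 1 / (1 + exp(−α(θ − β)))
logit(0.80) = ln(0.80/0.20) = 1.3863
β = θ − logit/(α) = 2.2 − 1.3863/1.8400 = 1.4466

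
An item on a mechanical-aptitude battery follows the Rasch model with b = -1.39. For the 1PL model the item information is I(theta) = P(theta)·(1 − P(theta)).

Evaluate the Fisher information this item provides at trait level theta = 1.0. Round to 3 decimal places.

P = 1/(1+e^{-2.3900}) = 0.9161
P(1−P) = 0.9161 × 0.0839 = 0.0769
I = P(1−P) = 0.07689

0.077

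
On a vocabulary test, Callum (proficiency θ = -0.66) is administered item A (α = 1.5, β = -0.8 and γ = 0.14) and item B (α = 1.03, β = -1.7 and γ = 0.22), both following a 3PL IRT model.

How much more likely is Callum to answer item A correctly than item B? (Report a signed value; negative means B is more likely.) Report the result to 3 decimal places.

-0.186

P(θ) = γ + (1 − γ) · 1 / (1 + exp(−α(θ − β)))
P_A = 0.6150
P_B = 0.8010
P_A − P_B = -0.1860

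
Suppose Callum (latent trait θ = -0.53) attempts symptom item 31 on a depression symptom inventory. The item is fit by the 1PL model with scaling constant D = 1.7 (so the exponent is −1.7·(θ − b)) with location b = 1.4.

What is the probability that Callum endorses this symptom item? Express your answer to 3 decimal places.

0.036

P(θ) = 1 / (1 + exp(−D·(θ − b)))
Exponent: 1.7 × (-0.53 − 1.4) = -3.2810
1/(1 + e^{3.2810}) = 0.0362
P = 0.0362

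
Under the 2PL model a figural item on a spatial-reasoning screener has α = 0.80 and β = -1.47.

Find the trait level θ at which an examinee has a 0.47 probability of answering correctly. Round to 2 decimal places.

-1.62

P(θ) = 1 / (1 + exp(−α(θ − β)))
logit = ln(0.4700/0.5300) = -0.1201
θ = β + logit/(α) = -1.47 + (-0.1201)/0.8000 = -1.6202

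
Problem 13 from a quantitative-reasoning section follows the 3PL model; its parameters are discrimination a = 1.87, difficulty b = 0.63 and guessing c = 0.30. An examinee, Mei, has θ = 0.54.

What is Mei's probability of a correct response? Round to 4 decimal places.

P(θ) = c + (1 − c) · 1 / (1 + exp(−a(θ − b)))
Exponent: 1.87 × (0.54 − 0.63) = -0.1683
1/(1 + e^{0.1683}) = 0.4580
P = 0.30 + 0.70 × 0.4580 = 0.6206

0.6206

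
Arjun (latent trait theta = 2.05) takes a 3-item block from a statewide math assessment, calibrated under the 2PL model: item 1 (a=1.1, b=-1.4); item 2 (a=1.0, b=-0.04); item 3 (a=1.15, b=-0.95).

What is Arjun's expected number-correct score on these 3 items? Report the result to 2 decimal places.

P(theta) = 1 / (1 + exp(−a(theta − b)))
P_1 = 1/(1+e^{-3.7950}) = 0.9780
P_2 = 1/(1+e^{-2.0900}) = 0.8899
P_3 = 1/(1+e^{-3.4500}) = 0.9692
E[score] = 0.9780 + 0.8899 + 0.9692 = 2.8372

2.84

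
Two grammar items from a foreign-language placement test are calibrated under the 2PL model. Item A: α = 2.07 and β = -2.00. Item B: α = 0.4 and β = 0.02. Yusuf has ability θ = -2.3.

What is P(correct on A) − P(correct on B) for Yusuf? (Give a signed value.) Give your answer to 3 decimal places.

0.066

P(θ) = 1 / (1 + exp(−α(θ − β)))
P_A = 0.3496
P_B = 0.2833
P_A − P_B = 0.0662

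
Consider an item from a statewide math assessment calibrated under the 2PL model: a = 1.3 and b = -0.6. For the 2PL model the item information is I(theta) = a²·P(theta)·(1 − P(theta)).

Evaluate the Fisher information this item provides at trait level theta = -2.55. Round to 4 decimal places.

P = 1/(1+e^{2.5350}) = 0.0734
P(1−P) = 0.0734 × 0.9266 = 0.0680
I = a² × P(1−P) = 1.3² × 0.0680 = 0.11500

0.1150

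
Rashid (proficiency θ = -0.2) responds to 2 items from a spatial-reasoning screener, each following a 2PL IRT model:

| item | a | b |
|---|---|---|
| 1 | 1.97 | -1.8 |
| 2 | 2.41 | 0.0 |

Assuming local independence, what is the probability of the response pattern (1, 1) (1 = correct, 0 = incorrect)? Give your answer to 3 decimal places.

0.366

P(θ) = 1 / (1 + exp(−a(θ − b)))
P_1 = 1/(1+e^{-3.1520}) = 0.9590
P_2 = 1/(1+e^{0.4820}) = 0.3818
L = P_1 × P_2 = 0.9590 × 0.3818 = 0.36612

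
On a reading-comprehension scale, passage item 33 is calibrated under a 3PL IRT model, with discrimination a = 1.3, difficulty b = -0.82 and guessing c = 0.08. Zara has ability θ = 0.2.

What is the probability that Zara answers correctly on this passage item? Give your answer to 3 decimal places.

P(θ) = c + (1 − c) · 1 / (1 + exp(−a(θ − b)))
Exponent: 1.3 × (0.2 − (-0.82)) = 1.3260
1/(1 + e^{-1.3260}) = 0.7902
P = 0.08 + 0.92 × 0.7902 = 0.8070

0.807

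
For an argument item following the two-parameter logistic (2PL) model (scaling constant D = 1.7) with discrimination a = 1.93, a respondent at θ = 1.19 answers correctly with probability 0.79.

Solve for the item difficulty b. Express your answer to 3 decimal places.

0.786

P(θ) = 1 / (1 + exp(−D·a(θ − b)))
logit(0.79) = ln(0.79/0.21) = 1.3249
b = θ − logit/(1.7·a) = 1.19 − 1.3249/3.2810 = 0.7862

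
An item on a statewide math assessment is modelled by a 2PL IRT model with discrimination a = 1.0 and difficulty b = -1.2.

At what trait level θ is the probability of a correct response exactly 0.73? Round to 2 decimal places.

-0.21

P(θ) = 1 / (1 + exp(−a(θ − b)))
logit = ln(0.7300/0.2700) = 0.9946
θ = b + logit/(a) = -1.2 + 0.9946/1.0000 = -0.2054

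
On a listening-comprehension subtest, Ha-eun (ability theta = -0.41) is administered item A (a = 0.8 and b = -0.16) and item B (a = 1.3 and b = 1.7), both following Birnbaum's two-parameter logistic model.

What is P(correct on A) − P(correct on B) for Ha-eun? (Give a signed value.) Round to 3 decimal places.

0.390

P(theta) = 1 / (1 + exp(−a(theta − b)))
P_A = 0.4502
P_B = 0.0605
P_A − P_B = 0.3897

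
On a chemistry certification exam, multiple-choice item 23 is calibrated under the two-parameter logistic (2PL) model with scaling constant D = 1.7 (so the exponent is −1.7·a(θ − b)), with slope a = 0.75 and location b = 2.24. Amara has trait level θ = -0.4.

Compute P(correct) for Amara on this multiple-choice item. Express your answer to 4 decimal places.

0.0334

P(θ) = 1 / (1 + exp(−D·a(θ − b)))
Exponent: 1.7 × 0.75 × (-0.4 − 2.24) = -3.3660
1/(1 + e^{3.3660}) = 0.0334
P = 0.0334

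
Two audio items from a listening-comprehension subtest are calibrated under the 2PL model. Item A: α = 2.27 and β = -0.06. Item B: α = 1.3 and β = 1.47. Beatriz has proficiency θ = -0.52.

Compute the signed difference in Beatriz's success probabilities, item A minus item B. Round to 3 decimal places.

P(θ) = 1 / (1 + exp(−α(θ − β)))
P_A = 0.2603
P_B = 0.0700
P_A − P_B = 0.1904

0.190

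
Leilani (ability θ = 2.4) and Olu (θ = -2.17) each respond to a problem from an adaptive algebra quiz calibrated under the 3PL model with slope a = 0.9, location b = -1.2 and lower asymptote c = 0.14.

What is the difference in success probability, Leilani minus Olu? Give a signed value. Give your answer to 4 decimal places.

0.5742

P(θ) = c + (1 − c) · 1 / (1 + exp(−a(θ − b)))
P(Leilani) = 0.9676  [exponent 3.2400]
P(Olu) = 0.3934  [exponent -0.8730]
Difference = 0.9676 − 0.3934 = 0.5742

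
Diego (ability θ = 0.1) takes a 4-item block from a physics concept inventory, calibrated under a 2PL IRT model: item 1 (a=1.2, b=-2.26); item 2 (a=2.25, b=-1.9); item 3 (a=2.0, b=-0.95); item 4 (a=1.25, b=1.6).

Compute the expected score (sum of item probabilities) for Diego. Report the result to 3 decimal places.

2.957

P(θ) = 1 / (1 + exp(−a(θ − b)))
P_1 = 1/(1+e^{-2.8320}) = 0.9444
P_2 = 1/(1+e^{-4.5000}) = 0.9890
P_3 = 1/(1+e^{-2.1000}) = 0.8909
P_4 = 1/(1+e^{1.8750}) = 0.1330
E[score] = 0.9444 + 0.9890 + 0.8909 + 0.1330 = 2.9573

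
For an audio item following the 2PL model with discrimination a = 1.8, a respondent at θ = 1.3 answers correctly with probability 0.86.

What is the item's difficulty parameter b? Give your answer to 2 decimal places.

0.29

P(θ) = 1 / (1 + exp(−a(θ − b)))
logit(0.86) = ln(0.86/0.14) = 1.8153
b = θ − logit/(a) = 1.3 − 1.8153/1.8000 = 0.2915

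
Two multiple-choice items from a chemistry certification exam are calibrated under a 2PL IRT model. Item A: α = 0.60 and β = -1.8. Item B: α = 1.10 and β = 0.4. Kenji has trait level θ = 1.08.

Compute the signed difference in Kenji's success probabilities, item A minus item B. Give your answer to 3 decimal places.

0.170

P(θ) = 1 / (1 + exp(−α(θ − β)))
P_A = 0.8492
P_B = 0.6787
P_A − P_B = 0.1704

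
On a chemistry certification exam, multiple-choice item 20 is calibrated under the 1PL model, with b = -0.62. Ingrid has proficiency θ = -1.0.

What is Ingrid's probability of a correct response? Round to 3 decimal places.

0.406

P(θ) = 1 / (1 + exp(−(θ − b)))
Exponent: (-1.0 − (-0.62)) = -0.3800
1/(1 + e^{0.3800}) = 0.4061
P = 0.4061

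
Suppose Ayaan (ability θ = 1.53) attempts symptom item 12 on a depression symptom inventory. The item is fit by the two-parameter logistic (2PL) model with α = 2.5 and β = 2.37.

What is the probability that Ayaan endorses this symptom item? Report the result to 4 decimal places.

0.1091

P(θ) = 1 / (1 + exp(−α(θ − β)))
Exponent: 2.5 × (1.53 − 2.37) = -2.1000
1/(1 + e^{2.1000}) = 0.1091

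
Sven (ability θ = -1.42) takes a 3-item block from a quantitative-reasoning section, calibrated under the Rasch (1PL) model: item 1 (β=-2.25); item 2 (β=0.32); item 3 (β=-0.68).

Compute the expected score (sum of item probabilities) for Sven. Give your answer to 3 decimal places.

P(θ) = 1 / (1 + exp(−(θ − β)))
P_1 = 1/(1+e^{-0.8300}) = 0.6964
P_2 = 1/(1+e^{1.7400}) = 0.1493
P_3 = 1/(1+e^{0.7400}) = 0.3230
E[score] = 0.6964 + 0.1493 + 0.3230 = 1.1687

1.169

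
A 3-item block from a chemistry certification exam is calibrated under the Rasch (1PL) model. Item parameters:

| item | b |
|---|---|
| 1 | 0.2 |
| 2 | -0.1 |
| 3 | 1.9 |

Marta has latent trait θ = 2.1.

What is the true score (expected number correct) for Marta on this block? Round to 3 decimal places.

P(θ) = 1 / (1 + exp(−(θ − b)))
P_1 = 1/(1+e^{-1.9000}) = 0.8699
P_2 = 1/(1+e^{-2.2000}) = 0.9002
P_3 = 1/(1+e^{-0.2000}) = 0.5498
E[score] = 0.8699 + 0.9002 + 0.5498 = 2.3200

2.320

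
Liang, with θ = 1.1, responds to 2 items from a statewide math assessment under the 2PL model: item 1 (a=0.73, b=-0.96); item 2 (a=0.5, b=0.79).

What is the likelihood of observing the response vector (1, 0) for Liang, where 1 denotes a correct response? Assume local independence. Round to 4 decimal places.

0.3774

P(θ) = 1 / (1 + exp(−a(θ − b)))
P_1 = 1/(1+e^{-1.5038}) = 0.8181
P_2 = 1/(1+e^{-0.1550}) = 0.5387
L = P_1 × (1−P_2) = 0.8181 × 0.4613 = 0.37743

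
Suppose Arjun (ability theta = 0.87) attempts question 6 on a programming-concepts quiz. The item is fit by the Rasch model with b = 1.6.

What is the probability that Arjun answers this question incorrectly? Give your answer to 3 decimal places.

P(theta) = 1 / (1 + exp(−(theta − b)))
Exponent: (0.87 − 1.6) = -0.7300
1/(1 + e^{0.7300}) = 0.3252
P = 0.3252
P(incorrect) = 1 − 0.3252 = 0.6748

0.675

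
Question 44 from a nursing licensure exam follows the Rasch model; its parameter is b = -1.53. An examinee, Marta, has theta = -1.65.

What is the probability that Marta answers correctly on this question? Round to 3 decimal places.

0.470

P(theta) = 1 / (1 + exp(−(theta − b)))
Exponent: (-1.65 − (-1.53)) = -0.1200
1/(1 + e^{0.1200}) = 0.4700
P = 0.4700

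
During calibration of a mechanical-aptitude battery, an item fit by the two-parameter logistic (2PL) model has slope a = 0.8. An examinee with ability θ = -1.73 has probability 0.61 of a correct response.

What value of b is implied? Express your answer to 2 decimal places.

-2.29

P(θ) = 1 / (1 + exp(−a(θ − b)))
logit(0.61) = ln(0.61/0.39) = 0.4473
b = θ − logit/(a) = -1.73 − 0.4473/0.8000 = -2.2891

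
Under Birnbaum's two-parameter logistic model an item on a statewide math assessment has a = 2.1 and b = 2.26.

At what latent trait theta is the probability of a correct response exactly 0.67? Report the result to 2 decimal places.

P(theta) = 1 / (1 + exp(−a(theta − b)))
logit = ln(0.6700/0.3300) = 0.7082
theta = b + logit/(a) = 2.26 + 0.7082/2.1000 = 2.5972

2.60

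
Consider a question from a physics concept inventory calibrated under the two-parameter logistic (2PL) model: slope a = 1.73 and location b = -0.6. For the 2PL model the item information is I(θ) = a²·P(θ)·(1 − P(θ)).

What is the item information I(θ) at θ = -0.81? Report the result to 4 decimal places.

P = 1/(1+e^{0.3633}) = 0.4102
P(1−P) = 0.4102 × 0.5898 = 0.2419
I = a² × P(1−P) = 1.73² × 0.2419 = 0.72407

0.7241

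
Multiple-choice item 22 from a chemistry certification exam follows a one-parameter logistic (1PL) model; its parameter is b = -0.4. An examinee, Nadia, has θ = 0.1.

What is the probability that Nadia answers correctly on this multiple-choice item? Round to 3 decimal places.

P(θ) = 1 / (1 + exp(−(θ − b)))
Exponent: (0.1 − (-0.4)) = 0.5000
1/(1 + e^{-0.5000}) = 0.6225
P = 0.6225

0.622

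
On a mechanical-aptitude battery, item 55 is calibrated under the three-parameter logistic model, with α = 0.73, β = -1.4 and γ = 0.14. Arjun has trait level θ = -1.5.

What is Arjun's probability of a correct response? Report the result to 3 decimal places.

0.554

P(θ) = γ + (1 − γ) · 1 / (1 + exp(−α(θ − β)))
Exponent: 0.73 × (-1.5 − (-1.4)) = -0.0730
1/(1 + e^{0.0730}) = 0.4818
P = 0.14 + 0.86 × 0.4818 = 0.5543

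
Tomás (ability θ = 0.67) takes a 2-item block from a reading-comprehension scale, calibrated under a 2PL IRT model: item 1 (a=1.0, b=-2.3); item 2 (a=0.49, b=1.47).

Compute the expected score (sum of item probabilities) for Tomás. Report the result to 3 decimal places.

1.354

P(θ) = 1 / (1 + exp(−a(θ − b)))
P_1 = 1/(1+e^{-2.9700}) = 0.9512
P_2 = 1/(1+e^{0.3920}) = 0.4032
E[score] = 0.9512 + 0.4032 = 1.3544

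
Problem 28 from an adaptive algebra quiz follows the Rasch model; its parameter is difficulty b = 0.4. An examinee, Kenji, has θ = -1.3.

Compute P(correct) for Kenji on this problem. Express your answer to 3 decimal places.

P(θ) = 1 / (1 + exp(−(θ − b)))
Exponent: (-1.3 − 0.4) = -1.7000
1/(1 + e^{1.7000}) = 0.1545
P = 0.1545

0.154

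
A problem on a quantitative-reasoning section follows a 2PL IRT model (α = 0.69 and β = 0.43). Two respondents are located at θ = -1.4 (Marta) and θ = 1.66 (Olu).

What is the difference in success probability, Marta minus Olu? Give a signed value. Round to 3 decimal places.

P(θ) = 1 / (1 + exp(−α(θ − β)))
P(Marta) = 0.2205  [exponent -1.2627]
P(Olu) = 0.7003  [exponent 0.8487]
Difference = 0.2205 − 0.7003 = -0.4798

-0.480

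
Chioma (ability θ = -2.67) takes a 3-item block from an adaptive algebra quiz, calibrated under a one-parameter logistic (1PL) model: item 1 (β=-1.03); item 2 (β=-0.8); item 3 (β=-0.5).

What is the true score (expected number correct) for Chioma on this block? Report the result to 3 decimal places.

0.398

P(θ) = 1 / (1 + exp(−(θ − β)))
P_1 = 1/(1+e^{1.6400}) = 0.1625
P_2 = 1/(1+e^{1.8700}) = 0.1335
P_3 = 1/(1+e^{2.1700}) = 0.1025
E[score] = 0.1625 + 0.1335 + 0.1025 = 0.3985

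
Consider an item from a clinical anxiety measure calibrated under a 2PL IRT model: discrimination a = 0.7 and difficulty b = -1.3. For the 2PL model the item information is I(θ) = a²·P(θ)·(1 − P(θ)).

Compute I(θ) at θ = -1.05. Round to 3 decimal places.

P = 1/(1+e^{-0.1750}) = 0.5436
P(1−P) = 0.5436 × 0.4564 = 0.2481
I = a² × P(1−P) = 0.7² × 0.2481 = 0.12157

0.122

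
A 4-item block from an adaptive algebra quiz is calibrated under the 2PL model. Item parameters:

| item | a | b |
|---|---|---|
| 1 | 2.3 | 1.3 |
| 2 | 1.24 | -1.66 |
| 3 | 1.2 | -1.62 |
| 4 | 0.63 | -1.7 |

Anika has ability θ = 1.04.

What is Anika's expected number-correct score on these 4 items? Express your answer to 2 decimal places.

P(θ) = 1 / (1 + exp(−a(θ − b)))
P_1 = 1/(1+e^{0.5980}) = 0.3548
P_2 = 1/(1+e^{-3.3480}) = 0.9660
P_3 = 1/(1+e^{-3.1920}) = 0.9605
P_4 = 1/(1+e^{-1.7262}) = 0.8489
E[score] = 0.3548 + 0.9660 + 0.9605 + 0.8489 = 3.1303

3.13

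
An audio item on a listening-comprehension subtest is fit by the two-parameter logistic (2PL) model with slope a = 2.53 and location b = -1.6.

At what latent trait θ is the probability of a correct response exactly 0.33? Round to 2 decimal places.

-1.88

P(θ) = 1 / (1 + exp(−a(θ − b)))
logit = ln(0.3300/0.6700) = -0.7082
θ = b + logit/(a) = -1.6 + (-0.7082)/2.5300 = -1.8799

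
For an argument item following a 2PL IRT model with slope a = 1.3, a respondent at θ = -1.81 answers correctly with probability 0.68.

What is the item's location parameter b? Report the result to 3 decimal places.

P(θ) = 1 / (1 + exp(−a(θ − b)))
logit(0.68) = ln(0.68/0.32) = 0.7538
b = θ − logit/(a) = -1.81 − 0.7538/1.3000 = -2.3898

-2.390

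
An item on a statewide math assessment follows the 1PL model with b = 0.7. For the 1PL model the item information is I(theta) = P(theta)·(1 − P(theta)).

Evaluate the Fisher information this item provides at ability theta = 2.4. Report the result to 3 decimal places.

0.131

P = 1/(1+e^{-1.7000}) = 0.8455
P(1−P) = 0.8455 × 0.1545 = 0.1306
I = P(1−P) = 0.13061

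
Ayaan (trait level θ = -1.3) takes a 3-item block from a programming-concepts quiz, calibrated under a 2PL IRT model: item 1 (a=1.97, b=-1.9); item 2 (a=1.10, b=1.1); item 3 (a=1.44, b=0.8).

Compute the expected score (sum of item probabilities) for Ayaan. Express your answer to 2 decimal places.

0.88

P(θ) = 1 / (1 + exp(−a(θ − b)))
P_1 = 1/(1+e^{-1.1820}) = 0.7653
P_2 = 1/(1+e^{2.6400}) = 0.0666
P_3 = 1/(1+e^{3.0240}) = 0.0464
E[score] = 0.7653 + 0.0666 + 0.0464 = 0.8783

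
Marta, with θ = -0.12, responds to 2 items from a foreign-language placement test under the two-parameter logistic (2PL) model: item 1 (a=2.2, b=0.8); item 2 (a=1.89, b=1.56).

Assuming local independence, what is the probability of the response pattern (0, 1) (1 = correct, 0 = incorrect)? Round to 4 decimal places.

0.0354

P(θ) = 1 / (1 + exp(−a(θ − b)))
P_1 = 1/(1+e^{2.0240}) = 0.1167
P_2 = 1/(1+e^{3.1752}) = 0.0401
L = (1−P_1) × P_2 = 0.8833 × 0.0401 = 0.03543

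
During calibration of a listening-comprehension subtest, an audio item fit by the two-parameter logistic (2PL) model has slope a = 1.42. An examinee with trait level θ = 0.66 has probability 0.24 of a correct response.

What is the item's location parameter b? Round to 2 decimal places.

1.47

P(θ) = 1 / (1 + exp(−a(θ − b)))
logit(0.24) = ln(0.24/0.76) = -1.1527
b = θ − logit/(a) = 0.66 − (-1.1527)/1.4200 = 1.4717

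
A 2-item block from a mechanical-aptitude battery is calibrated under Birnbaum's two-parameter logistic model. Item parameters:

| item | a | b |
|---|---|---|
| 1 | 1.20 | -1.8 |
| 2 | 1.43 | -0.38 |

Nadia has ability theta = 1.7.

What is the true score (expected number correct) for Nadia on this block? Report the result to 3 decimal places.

1.937

P(theta) = 1 / (1 + exp(−a(theta − b)))
P_1 = 1/(1+e^{-4.2000}) = 0.9852
P_2 = 1/(1+e^{-2.9744}) = 0.9514
E[score] = 0.9852 + 0.9514 = 1.9366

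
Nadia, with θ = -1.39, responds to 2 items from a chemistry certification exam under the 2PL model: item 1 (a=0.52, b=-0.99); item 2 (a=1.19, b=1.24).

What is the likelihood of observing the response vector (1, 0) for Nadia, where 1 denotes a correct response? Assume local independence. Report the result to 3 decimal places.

0.429

P(θ) = 1 / (1 + exp(−a(θ − b)))
P_1 = 1/(1+e^{0.2080}) = 0.4482
P_2 = 1/(1+e^{3.1297}) = 0.0419
L = P_1 × (1−P_2) = 0.4482 × 0.9581 = 0.42941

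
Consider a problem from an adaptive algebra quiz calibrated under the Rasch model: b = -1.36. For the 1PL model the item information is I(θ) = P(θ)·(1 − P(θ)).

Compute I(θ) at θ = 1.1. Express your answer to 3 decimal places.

P = 1/(1+e^{-2.4600}) = 0.9213
P(1−P) = 0.9213 × 0.0787 = 0.0725
I = P(1−P) = 0.07252

0.073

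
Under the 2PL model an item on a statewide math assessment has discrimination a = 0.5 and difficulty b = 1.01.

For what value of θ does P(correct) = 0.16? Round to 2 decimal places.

P(θ) = 1 / (1 + exp(−a(θ − b)))
logit = ln(0.1600/0.8400) = -1.6582
θ = b + logit/(a) = 1.01 + (-1.6582)/0.5000 = -2.3065

-2.31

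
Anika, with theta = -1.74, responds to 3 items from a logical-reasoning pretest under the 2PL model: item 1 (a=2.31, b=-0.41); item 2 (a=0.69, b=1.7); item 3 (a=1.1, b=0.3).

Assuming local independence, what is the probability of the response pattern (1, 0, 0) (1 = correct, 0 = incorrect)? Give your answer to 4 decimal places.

0.0366

P(theta) = 1 / (1 + exp(−a(theta − b)))
P_1 = 1/(1+e^{3.0723}) = 0.0443
P_2 = 1/(1+e^{2.3736}) = 0.0852
P_3 = 1/(1+e^{2.2440}) = 0.0959
L = P_1 × (1−P_2) × (1−P_3) = 0.0443 × 0.9148 × 0.9041 = 0.03661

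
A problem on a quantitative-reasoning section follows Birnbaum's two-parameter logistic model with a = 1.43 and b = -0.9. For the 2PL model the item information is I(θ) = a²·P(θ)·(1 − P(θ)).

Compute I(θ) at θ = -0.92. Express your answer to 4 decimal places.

P = 1/(1+e^{0.0286}) = 0.4929
P(1−P) = 0.4929 × 0.5071 = 0.2499
I = a² × P(1−P) = 1.43² × 0.2499 = 0.51112

0.5111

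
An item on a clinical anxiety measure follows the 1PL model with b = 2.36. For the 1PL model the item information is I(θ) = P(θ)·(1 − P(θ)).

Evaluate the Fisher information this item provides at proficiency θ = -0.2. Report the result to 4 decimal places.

0.0666

P = 1/(1+e^{2.5600}) = 0.0718
P(1−P) = 0.0718 × 0.9282 = 0.0666
I = P(1−P) = 0.06661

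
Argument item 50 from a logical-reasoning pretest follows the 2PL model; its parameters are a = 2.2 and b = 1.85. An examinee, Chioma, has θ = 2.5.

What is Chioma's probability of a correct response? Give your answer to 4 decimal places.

P(θ) = 1 / (1 + exp(−a(θ − b)))
Exponent: 2.2 × (2.5 − 1.85) = 1.4300
1/(1 + e^{-1.4300}) = 0.8069

0.8069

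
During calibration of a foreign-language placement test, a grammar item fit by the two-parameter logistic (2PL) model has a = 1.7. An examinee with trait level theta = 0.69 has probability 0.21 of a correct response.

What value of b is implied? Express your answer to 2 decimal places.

P(theta) = 1 / (1 + exp(−a(theta − b)))
logit(0.21) = ln(0.21/0.79) = -1.3249
b = theta − logit/(a) = 0.69 − (-1.3249)/1.7000 = 1.4694

1.47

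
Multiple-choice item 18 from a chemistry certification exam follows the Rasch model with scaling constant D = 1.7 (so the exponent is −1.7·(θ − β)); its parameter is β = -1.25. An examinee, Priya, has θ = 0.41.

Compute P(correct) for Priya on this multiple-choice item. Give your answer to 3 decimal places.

P(θ) = 1 / (1 + exp(−D·(θ − β)))
Exponent: 1.7 × (0.41 − (-1.25)) = 2.8220
1/(1 + e^{-2.8220}) = 0.9439
P = 0.9439

0.944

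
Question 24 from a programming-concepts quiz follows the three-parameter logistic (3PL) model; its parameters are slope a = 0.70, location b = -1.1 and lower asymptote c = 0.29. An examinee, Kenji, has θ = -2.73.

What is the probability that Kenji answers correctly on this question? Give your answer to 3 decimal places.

P(θ) = c + (1 − c) · 1 / (1 + exp(−a(θ − b)))
Exponent: 0.70 × (-2.73 − (-1.1)) = -1.1410
1/(1 + e^{1.1410}) = 0.2421
P = 0.29 + 0.71 × 0.2421 = 0.4619

0.462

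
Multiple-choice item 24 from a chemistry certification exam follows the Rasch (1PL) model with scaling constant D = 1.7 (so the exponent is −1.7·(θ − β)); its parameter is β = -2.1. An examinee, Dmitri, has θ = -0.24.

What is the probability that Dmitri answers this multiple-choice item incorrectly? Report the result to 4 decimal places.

0.0406

P(θ) = 1 / (1 + exp(−D·(θ − β)))
Exponent: 1.7 × (-0.24 − (-2.1)) = 3.1620
1/(1 + e^{-3.1620}) = 0.9594
P = 0.9594
P(incorrect) = 1 − 0.9594 = 0.0406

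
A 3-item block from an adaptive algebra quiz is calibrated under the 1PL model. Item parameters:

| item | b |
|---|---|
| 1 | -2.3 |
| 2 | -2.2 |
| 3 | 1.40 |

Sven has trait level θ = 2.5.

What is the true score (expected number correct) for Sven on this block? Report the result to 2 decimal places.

P(θ) = 1 / (1 + exp(−(θ − b)))
P_1 = 1/(1+e^{-4.8000}) = 0.9918
P_2 = 1/(1+e^{-4.7000}) = 0.9910
P_3 = 1/(1+e^{-1.1000}) = 0.7503
E[score] = 0.9918 + 0.9910 + 0.7503 = 2.7331

2.73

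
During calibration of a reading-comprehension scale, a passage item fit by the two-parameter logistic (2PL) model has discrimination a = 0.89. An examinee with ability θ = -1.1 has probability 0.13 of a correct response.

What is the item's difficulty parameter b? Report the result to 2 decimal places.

P(θ) = 1 / (1 + exp(−a(θ − b)))
logit(0.13) = ln(0.13/0.87) = -1.9010
b = θ − logit/(a) = -1.1 − (-1.9010)/0.8900 = 1.0359

1.04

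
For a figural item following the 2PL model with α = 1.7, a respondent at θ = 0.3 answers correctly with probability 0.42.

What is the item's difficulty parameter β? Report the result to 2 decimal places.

P(θ) = 1 / (1 + exp(−α(θ − β)))
logit(0.42) = ln(0.42/0.58) = -0.3228
β = θ − logit/(α) = 0.3 − (-0.3228)/1.7000 = 0.4899

0.49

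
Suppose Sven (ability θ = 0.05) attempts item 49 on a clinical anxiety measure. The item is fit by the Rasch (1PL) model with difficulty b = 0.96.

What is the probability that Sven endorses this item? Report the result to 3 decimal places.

P(θ) = 1 / (1 + exp(−(θ − b)))
Exponent: (0.05 − 0.96) = -0.9100
1/(1 + e^{0.9100}) = 0.2870
P = 0.2870

0.287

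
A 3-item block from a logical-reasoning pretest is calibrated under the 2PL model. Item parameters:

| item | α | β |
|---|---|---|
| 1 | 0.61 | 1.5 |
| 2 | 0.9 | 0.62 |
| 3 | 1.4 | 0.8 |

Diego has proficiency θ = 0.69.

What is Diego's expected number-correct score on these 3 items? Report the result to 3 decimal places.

1.356

P(θ) = 1 / (1 + exp(−α(θ − β)))
P_1 = 1/(1+e^{0.4941}) = 0.3789
P_2 = 1/(1+e^{-0.0630}) = 0.5157
P_3 = 1/(1+e^{0.1540}) = 0.4616
E[score] = 0.3789 + 0.5157 + 0.4616 = 1.3562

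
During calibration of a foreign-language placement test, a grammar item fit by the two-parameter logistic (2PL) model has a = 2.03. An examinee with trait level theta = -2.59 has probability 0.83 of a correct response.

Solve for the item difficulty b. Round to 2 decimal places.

-3.37

P(theta) = 1 / (1 + exp(−a(theta − b)))
logit(0.83) = ln(0.83/0.17) = 1.5856
b = theta − logit/(a) = -2.59 − 1.5856/2.0300 = -3.3711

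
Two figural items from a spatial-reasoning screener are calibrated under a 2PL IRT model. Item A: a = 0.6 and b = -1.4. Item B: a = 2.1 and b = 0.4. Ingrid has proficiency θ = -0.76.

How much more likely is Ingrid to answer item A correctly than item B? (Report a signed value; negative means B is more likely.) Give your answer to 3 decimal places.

0.514

P(θ) = 1 / (1 + exp(−a(θ − b)))
P_A = 0.5948
P_B = 0.0805
P_A − P_B = 0.5144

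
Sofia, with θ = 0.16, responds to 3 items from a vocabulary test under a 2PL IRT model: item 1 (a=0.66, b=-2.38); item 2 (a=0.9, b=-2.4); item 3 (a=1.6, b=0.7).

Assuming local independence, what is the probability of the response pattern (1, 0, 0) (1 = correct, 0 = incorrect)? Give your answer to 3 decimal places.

0.054

P(θ) = 1 / (1 + exp(−a(θ − b)))
P_1 = 1/(1+e^{-1.6764}) = 0.8424
P_2 = 1/(1+e^{-2.3040}) = 0.9092
P_3 = 1/(1+e^{0.8640}) = 0.2965
L = P_1 × (1−P_2) × (1−P_3) = 0.8424 × 0.0908 × 0.7035 = 0.05381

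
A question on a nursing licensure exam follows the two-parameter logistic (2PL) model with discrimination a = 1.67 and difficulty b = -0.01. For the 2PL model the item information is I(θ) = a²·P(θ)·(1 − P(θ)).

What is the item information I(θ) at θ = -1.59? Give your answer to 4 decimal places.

0.1736

P = 1/(1+e^{2.6386}) = 0.0667
P(1−P) = 0.0667 × 0.9333 = 0.0622
I = a² × P(1−P) = 1.67² × 0.0622 = 0.17360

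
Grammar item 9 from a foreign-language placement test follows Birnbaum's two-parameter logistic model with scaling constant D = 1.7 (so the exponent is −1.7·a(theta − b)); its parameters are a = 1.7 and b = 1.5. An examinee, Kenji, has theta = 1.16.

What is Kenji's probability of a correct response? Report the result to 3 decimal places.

0.272

P(theta) = 1 / (1 + exp(−D·a(theta − b)))
Exponent: 1.7 × 1.7 × (1.16 − 1.5) = -0.9826
1/(1 + e^{0.9826}) = 0.2724
P = 0.2724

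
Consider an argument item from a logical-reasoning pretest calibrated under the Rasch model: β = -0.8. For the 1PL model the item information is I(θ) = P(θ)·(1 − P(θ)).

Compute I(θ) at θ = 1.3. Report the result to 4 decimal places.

0.0972

P = 1/(1+e^{-2.1000}) = 0.8909
P(1−P) = 0.8909 × 0.1091 = 0.0972
I = P(1−P) = 0.09719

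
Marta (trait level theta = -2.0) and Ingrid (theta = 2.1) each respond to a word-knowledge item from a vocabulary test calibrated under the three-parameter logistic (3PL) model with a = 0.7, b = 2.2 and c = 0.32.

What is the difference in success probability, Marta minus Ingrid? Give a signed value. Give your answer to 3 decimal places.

P(theta) = c + (1 − c) · 1 / (1 + exp(−a(theta − b)))
P(Marta) = 0.3541  [exponent -2.9400]
P(Ingrid) = 0.6481  [exponent -0.0700]
Difference = 0.3541 − 0.6481 = -0.2940

-0.294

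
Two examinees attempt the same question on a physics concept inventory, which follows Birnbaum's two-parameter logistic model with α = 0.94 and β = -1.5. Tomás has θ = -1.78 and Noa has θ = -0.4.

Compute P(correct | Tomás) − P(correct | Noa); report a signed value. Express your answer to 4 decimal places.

-0.3031

P(θ) = 1 / (1 + exp(−α(θ − β)))
P(Tomás) = 0.4346  [exponent -0.2632]
P(Noa) = 0.7377  [exponent 1.0340]
Difference = 0.4346 − 0.7377 = -0.3031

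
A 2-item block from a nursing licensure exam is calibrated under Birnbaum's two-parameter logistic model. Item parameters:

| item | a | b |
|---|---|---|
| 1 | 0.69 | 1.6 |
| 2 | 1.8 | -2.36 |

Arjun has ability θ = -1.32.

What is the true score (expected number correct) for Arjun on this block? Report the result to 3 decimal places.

P(θ) = 1 / (1 + exp(−a(θ − b)))
P_1 = 1/(1+e^{2.0148}) = 0.1177
P_2 = 1/(1+e^{-1.8720}) = 0.8667
E[score] = 0.1177 + 0.8667 = 0.9843

0.984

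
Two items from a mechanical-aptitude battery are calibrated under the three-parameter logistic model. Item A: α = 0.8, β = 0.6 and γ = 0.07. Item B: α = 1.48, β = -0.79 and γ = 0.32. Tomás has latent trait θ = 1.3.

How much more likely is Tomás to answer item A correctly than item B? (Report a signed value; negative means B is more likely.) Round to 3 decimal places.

-0.309

P(θ) = γ + (1 − γ) · 1 / (1 + exp(−α(θ − β)))
P_A = 0.6619
P_B = 0.9705
P_A − P_B = -0.3086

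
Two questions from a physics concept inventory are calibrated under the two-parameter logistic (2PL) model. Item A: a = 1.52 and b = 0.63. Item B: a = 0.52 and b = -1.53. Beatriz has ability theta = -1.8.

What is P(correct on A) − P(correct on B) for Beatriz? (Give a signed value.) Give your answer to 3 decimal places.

P(theta) = 1 / (1 + exp(−a(theta − b)))
P_A = 0.0243
P_B = 0.4650
P_A − P_B = -0.4407

-0.441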